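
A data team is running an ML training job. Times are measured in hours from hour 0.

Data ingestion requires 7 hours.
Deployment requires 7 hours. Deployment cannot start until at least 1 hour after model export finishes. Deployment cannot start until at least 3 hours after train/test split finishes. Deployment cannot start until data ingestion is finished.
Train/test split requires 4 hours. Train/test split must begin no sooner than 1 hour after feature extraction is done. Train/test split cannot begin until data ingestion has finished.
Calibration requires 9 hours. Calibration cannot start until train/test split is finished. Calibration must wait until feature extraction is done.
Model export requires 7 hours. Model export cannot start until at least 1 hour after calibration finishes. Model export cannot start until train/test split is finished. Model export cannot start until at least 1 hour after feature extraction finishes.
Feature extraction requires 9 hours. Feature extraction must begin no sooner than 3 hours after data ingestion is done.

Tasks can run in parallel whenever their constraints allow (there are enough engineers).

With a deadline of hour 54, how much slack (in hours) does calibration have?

5

Data ingestion can start immediately at hour 0; it finishes at hour 7.
After data ingestion (finishes hour 7, plus 3-hour gap → hour 10), feature extraction can start at hour 10 and finishes at hour 19.
Train/test split needs all of feature extraction (finishes hour 19, plus 1-hour gap → hour 20); data ingestion (finishes hour 7). That puts its earliest start at hour 20; it finishes at 20 + 4 = hour 24.
Calibration cannot start until train/test split (finishes hour 24); feature extraction (finishes hour 19). The controlling bound is hour 24, so calibration finishes at 24 + 9 = hour 33.

Working backward from the deadline:
Nothing follows deployment; the deadline of hour 54 is its only limit. It must start by 54 − 7 = hour 47.
Model export feeds into deployment (must start by hour 47, minus 1-hour gap → hour 46); so model export must finish by hour 46 and therefore start by hour 39.
Since model export (must start by hour 39, minus 1-hour gap → hour 38) depends on it, calibration must finish by hour 38. Backing off its 9-hour duration gives a latest start of hour 29.
So calibration can start as early as hour 24 and as late as hour 29, giving 29 − 24 = 5 hours of slack.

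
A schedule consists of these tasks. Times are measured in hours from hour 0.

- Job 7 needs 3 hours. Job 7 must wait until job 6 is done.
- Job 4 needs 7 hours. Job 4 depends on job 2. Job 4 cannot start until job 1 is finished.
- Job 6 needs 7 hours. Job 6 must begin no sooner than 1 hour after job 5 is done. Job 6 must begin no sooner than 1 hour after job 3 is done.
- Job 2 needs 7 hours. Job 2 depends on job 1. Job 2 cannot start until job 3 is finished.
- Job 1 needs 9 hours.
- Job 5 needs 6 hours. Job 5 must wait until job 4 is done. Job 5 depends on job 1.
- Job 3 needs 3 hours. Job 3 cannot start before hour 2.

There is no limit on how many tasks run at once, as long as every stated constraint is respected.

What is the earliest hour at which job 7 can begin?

37

Job 3 cannot begin until its own release at hour 2. It runs from hour 2 to 2 + 3 = hour 5.
Job 1 has no prerequisites, so it starts at hour 0 and finishes at hour 9.
Job 2 has to wait for job 1 (finishes hour 9); job 3 (finishes hour 5). The latest of these is hour 9, so job 2 runs hour 9 to 9 + 7 = hour 16.
For job 4: job 2 (finishes hour 16); job 1 (finishes hour 9). Taking the maximum gives a start of hour 16, and it finishes at 16 + 7 = hour 23.
Job 5 has to wait for job 4 (finishes hour 23); job 1 (finishes hour 9). The latest of these is hour 23, so job 5 runs hour 23 to 23 + 6 = hour 29.
For job 6: job 5 (finishes hour 29, plus 1-hour gap → hour 30); job 3 (finishes hour 5, plus 1-hour gap → hour 6). Taking the maximum gives a start of hour 30, and it finishes at 30 + 7 = hour 37.
Job 7 waits on job 6 (finishes hour 37), so the earliest it can start is hour 37.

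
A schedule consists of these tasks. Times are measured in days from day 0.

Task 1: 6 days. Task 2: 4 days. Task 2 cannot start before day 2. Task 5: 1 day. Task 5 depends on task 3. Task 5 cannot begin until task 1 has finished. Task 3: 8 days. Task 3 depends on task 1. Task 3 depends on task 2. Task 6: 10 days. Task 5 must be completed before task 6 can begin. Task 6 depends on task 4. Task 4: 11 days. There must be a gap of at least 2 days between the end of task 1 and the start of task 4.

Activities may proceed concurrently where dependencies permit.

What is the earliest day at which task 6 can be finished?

Task 2 cannot begin until its own release at day 2. It runs from day 2 to 2 + 4 = day 6.
Nothing blocks task 1, so it runs from day 0 to day 6.
Task 4 cannot begin until task 1 (finishes day 6, plus 2-day gap → day 8). It runs from day 8 to 8 + 11 = day 19.
Task 3 has to wait for task 1 (finishes day 6); task 2 (finishes day 6). The latest of these is day 6, so task 3 runs day 6 to 6 + 8 = day 14.
Task 5 has to wait for task 3 (finishes day 14); task 1 (finishes day 6). The latest of these is day 14, so task 5 runs day 14 to 14 + 1 = day 15.
Task 6 cannot start until task 5 (finishes day 15); task 4 (finishes day 19). The controlling bound is day 19, so task 6 finishes at 19 + 10 = day 29.

29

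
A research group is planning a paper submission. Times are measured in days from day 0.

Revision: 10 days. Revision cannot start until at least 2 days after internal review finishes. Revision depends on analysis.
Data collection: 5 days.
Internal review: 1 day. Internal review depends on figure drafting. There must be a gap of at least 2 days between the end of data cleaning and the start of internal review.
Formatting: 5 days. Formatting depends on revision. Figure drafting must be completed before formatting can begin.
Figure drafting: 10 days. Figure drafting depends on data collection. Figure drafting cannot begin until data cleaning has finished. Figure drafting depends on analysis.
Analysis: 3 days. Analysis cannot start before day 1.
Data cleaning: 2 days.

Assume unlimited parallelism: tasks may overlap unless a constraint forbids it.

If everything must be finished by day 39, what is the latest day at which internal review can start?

21

To finish by day 39, formatting (duration 5) must start no later than day 34.
Revision feeds into formatting (must start by day 34); so revision must finish by day 34 and therefore start by day 24.
Internal review feeds into revision (must start by day 24, minus 2-day gap → day 22); so internal review must finish by day 22 and therefore start by day 21.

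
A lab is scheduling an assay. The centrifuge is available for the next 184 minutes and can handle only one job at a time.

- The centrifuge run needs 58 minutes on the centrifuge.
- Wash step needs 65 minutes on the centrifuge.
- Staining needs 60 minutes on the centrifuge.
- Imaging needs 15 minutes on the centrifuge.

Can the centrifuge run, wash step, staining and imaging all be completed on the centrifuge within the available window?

Running back to back, the jobs need 58 + 65 + 60 + 15 = 198 minutes on the centrifuge.
Since 198 > 184, they cannot all fit.

No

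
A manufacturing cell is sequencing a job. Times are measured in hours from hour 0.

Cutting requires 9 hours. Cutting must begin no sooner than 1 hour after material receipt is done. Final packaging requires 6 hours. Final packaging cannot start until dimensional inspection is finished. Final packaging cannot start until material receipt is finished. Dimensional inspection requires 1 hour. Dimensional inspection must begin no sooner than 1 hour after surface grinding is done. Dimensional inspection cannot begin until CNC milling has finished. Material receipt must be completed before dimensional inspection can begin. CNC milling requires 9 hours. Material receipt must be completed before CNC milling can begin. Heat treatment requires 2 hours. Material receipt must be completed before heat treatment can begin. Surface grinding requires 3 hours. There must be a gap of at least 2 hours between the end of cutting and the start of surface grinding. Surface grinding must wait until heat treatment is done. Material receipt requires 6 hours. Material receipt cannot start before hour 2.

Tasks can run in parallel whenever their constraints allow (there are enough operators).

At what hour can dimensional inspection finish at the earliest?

After its own release at hour 2, material receipt can start at hour 2 and finishes at hour 8.
After material receipt (finishes hour 8), heat treatment can start at hour 8 and finishes at hour 10.
CNC milling cannot begin until material receipt (finishes hour 8). It runs from hour 8 to 8 + 9 = hour 17.
After material receipt (finishes hour 8, plus 1-hour gap → hour 9), cutting can start at hour 9 and finishes at hour 18.
For surface grinding: cutting (finishes hour 18, plus 2-hour gap → hour 20); heat treatment (finishes hour 10). Taking the maximum gives a start of hour 20, and it finishes at 20 + 3 = hour 23.
Dimensional inspection cannot start until surface grinding (finishes hour 23, plus 1-hour gap → hour 24); CNC milling (finishes hour 17); material receipt (finishes hour 8). The controlling bound is hour 24, so dimensional inspection finishes at 24 + 1 = hour 25.

25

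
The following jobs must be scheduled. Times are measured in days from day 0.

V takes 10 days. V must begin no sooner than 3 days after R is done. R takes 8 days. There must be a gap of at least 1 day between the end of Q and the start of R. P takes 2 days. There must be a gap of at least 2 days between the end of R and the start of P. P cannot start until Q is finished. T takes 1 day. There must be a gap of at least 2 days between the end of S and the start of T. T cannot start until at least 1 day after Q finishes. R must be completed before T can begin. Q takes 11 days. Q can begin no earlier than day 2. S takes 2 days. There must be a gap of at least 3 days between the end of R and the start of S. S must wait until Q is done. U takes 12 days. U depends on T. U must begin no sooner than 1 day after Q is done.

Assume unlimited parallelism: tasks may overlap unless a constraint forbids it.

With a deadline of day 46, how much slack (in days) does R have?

Q cannot begin until its own release at day 2. It runs from day 2 to 2 + 11 = day 13.
R waits on Q (finishes day 13, plus 1-day gap → day 14), so it starts at day 14 and finishes at 14 + 8 = day 22.

Working backward from the deadline:
To finish by day 46, P (duration 2) must start no later than day 44.
Nothing follows U; the deadline of day 46 is its only limit. It must start by 46 − 12 = day 34.
T feeds into U (must start by day 34); so T must finish by day 34 and therefore start by day 33.
S must finish before T (must start by day 33, minus 2-day gap → day 31). With a 2-day duration, S must start by 31 − 2 = day 29.
To finish by day 46, V (duration 10) must start no later than day 36.
R must finish in time for P (must start by day 44, minus 2-day gap → day 42); S (must start by day 29, minus 3-day gap → day 26); T (must start by day 33); V (must start by day 36, minus 3-day gap → day 33). The tightest is day 26, so R must start by 26 − 8 = day 18.
So R can start as early as day 14 and as late as day 18, giving 18 − 14 = 4 days of slack.

4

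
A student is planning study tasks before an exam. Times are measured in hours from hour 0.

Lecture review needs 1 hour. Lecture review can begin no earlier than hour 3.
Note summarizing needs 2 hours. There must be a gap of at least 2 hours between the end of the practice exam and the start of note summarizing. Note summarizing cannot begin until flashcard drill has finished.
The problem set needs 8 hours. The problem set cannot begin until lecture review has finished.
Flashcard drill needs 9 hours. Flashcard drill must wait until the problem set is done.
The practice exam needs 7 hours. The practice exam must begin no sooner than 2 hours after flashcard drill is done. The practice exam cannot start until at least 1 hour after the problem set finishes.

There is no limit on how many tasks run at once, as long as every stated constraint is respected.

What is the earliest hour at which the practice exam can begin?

Lecture review cannot begin until its own release at hour 3. It runs from hour 3 to 3 + 1 = hour 4.
The problem set cannot begin until lecture review (finishes hour 4). It runs from hour 4 to 4 + 8 = hour 12.
Flashcard drill waits on the problem set (finishes hour 12), so it starts at hour 12 and finishes at 12 + 9 = hour 21.
The practice exam waits on flashcard drill (finishes hour 21, plus 2-hour gap → hour 23); the problem set (finishes hour 12, plus 1-hour gap → hour 13). The latest of these is hour 23, which is the earliest the practice exam can start.

23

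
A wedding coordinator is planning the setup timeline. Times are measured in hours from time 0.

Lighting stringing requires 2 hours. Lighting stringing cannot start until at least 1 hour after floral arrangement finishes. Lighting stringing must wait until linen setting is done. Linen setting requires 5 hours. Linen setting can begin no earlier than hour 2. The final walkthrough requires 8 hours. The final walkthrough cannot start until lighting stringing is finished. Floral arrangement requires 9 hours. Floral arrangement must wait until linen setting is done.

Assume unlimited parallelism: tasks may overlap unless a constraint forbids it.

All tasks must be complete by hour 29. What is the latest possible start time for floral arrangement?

To finish by hour 29, the final walkthrough (duration 8) must start no later than hour 21.
Since the final walkthrough (must start by hour 21) depends on it, lighting stringing must finish by hour 21. Backing off its 2-hour duration gives a latest start of hour 19.
Floral arrangement must finish before lighting stringing (must start by hour 19, minus 1-hour gap → hour 18). With a 9-hour duration, floral arrangement must start by 18 − 9 = hour 9.

9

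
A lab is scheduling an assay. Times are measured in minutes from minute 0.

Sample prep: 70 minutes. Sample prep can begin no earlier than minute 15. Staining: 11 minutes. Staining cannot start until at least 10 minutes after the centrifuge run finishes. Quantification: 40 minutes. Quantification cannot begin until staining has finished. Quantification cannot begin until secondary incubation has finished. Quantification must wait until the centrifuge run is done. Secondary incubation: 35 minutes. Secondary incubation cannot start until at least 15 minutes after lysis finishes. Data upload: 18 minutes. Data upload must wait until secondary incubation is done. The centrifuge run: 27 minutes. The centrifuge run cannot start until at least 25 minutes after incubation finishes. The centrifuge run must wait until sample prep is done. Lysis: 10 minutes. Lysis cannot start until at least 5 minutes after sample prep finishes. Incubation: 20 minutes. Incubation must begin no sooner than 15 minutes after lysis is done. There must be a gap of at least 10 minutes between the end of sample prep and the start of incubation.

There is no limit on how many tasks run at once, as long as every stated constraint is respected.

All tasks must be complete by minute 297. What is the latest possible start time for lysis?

139

Quantification must finish by minute 297; it takes 40 minutes, so it must start by 297 − 40 = minute 257.
Staining must finish before quantification (must start by minute 257). With an 11-minute duration, staining must start by 257 − 11 = minute 246.
The centrifuge run has several dependents: staining (must start by minute 246, minus 10-minute gap → minute 236); quantification (must start by minute 257). The earliest of those limits is minute 236, so the centrifuge run must start by 236 − 27 = minute 209.
Incubation feeds into the centrifuge run (must start by minute 209, minus 25-minute gap → minute 184); so incubation must finish by minute 184 and therefore start by minute 164.
Nothing follows data upload; the deadline of minute 297 is its only limit. It must start by 297 − 18 = minute 279.
Secondary incubation must finish in time for quantification (must start by minute 257); data upload (must start by minute 279). The tightest is minute 257, so secondary incubation must start by 257 − 35 = minute 222.
For lysis: incubation (must start by minute 164, minus 15-minute gap → minute 149); secondary incubation (must start by minute 222, minus 15-minute gap → minute 207). The most restrictive is minute 149; with a 10-minute duration, lysis must start by minute 139.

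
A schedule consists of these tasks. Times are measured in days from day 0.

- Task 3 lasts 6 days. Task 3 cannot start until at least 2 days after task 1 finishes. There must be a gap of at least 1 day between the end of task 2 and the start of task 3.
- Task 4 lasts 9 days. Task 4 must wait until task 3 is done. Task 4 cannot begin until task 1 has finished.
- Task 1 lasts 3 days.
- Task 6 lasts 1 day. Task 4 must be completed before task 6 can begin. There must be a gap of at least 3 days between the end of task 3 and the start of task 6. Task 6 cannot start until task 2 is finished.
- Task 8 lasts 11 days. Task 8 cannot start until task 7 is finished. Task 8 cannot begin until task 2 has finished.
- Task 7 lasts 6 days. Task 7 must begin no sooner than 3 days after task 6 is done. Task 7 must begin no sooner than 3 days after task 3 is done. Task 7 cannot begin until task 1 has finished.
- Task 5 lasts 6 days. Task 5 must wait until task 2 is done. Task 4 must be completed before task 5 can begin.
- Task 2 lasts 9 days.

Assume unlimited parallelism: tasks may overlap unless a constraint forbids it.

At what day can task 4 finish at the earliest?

Task 2 has no prerequisites, so it starts at day 0 and finishes at day 9.
Task 1 can start immediately at day 0; it finishes at day 3.
Task 3 cannot start until task 1 (finishes day 3, plus 2-day gap → day 5); task 2 (finishes day 9, plus 1-day gap → day 10). The controlling bound is day 10, so task 3 finishes at 10 + 6 = day 16.
Task 4 has to wait for task 3 (finishes day 16); task 1 (finishes day 3). The latest of these is day 16, so task 4 runs day 16 to 16 + 9 = day 25.

25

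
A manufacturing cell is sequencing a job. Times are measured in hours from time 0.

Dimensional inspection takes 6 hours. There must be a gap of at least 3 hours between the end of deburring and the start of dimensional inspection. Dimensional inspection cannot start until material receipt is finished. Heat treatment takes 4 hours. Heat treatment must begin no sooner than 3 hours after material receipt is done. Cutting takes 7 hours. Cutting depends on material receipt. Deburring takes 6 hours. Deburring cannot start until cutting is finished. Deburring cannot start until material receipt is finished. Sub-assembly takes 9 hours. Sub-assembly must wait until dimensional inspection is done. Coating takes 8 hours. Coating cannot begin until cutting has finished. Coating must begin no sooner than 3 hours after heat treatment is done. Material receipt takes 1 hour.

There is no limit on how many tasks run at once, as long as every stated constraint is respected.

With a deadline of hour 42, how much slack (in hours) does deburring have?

10

Material receipt can start immediately at hour 0; it finishes at hour 1.
Cutting cannot begin until material receipt (finishes hour 1). It runs from hour 1 to 1 + 7 = hour 8.
Deburring needs all of cutting (finishes hour 8); material receipt (finishes hour 1). That puts its earliest start at hour 8; it finishes at 8 + 6 = hour 14.

Working backward from the deadline:
Sub-assembly has no dependents, so it just needs to finish by hour 42. Starting by 42 − 9 = hour 33 achieves that.
Dimensional inspection must finish before sub-assembly (must start by hour 33). With a 6-hour duration, dimensional inspection must start by 33 − 6 = hour 27.
Since dimensional inspection (must start by hour 27, minus 3-hour gap → hour 24) depends on it, deburring must finish by hour 24. Backing off its 6-hour duration gives a latest start of hour 18.
So deburring can start as early as hour 8 and as late as hour 18, giving 18 − 8 = 10 hours of slack.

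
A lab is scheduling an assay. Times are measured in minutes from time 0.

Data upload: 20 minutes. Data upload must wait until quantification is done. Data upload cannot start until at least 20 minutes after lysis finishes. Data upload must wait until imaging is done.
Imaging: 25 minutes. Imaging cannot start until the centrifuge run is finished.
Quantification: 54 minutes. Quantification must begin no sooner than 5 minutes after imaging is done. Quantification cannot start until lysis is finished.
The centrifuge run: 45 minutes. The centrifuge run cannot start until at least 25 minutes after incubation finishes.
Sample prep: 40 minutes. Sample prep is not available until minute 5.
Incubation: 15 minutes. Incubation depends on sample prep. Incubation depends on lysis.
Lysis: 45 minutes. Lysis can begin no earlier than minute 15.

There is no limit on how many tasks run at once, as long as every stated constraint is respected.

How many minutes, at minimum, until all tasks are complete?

249

Lysis waits on its own release at minute 15, so it starts at minute 15 and finishes at 15 + 45 = minute 60.
After its own release at minute 5, sample prep can start at minute 5 and finishes at minute 45.
Incubation has to wait for sample prep (finishes minute 45); lysis (finishes minute 60). The latest of these is minute 60, so incubation runs minute 60 to 60 + 15 = minute 75.
After incubation (finishes minute 75, plus 25-minute gap → minute 100), the centrifuge run can start at minute 100 and finishes at minute 145.
Imaging waits on the centrifuge run (finishes minute 145), so it starts at minute 145 and finishes at 145 + 25 = minute 170.
Quantification cannot start until imaging (finishes minute 170, plus 5-minute gap → minute 175); lysis (finishes minute 60). The controlling bound is minute 175, so quantification finishes at 175 + 54 = minute 229.
Data upload has to wait for quantification (finishes minute 229); lysis (finishes minute 60, plus 20-minute gap → minute 80); imaging (finishes minute 170). The latest of these is minute 229, so data upload runs minute 229 to 229 + 20 = minute 249.
All tasks are finished once the last one completes. Finish times: Sample prep at 45, Lysis at 60, Incubation at 75, The centrifuge run at 145, Imaging at 170, Quantification at 229, Data upload at 249. The latest is minute 249.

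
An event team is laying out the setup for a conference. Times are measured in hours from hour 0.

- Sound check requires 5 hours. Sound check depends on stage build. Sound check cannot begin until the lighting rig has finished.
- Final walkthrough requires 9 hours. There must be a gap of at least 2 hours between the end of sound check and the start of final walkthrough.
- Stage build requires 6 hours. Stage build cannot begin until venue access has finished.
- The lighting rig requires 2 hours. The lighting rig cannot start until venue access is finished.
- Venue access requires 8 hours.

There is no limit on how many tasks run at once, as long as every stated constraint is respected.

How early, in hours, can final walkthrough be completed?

30

Venue access can start immediately at hour 0; it finishes at hour 8.
The lighting rig cannot begin until venue access (finishes hour 8). It runs from hour 8 to 8 + 2 = hour 10.
After venue access (finishes hour 8), stage build can start at hour 8 and finishes at hour 14.
Sound check has to wait for stage build (finishes hour 14); the lighting rig (finishes hour 10). The latest of these is hour 14, so sound check runs hour 14 to 14 + 5 = hour 19.
Final walkthrough cannot begin until sound check (finishes hour 19, plus 2-hour gap → hour 21). It runs from hour 21 to 21 + 9 = hour 30.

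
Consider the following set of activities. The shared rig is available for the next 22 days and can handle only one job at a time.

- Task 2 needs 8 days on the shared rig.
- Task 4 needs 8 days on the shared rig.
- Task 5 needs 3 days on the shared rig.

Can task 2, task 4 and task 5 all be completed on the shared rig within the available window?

Yes

Running back to back, the jobs need 8 + 8 + 3 = 19 days on the shared rig.
Since 19 ≤ 22, they fit within the window.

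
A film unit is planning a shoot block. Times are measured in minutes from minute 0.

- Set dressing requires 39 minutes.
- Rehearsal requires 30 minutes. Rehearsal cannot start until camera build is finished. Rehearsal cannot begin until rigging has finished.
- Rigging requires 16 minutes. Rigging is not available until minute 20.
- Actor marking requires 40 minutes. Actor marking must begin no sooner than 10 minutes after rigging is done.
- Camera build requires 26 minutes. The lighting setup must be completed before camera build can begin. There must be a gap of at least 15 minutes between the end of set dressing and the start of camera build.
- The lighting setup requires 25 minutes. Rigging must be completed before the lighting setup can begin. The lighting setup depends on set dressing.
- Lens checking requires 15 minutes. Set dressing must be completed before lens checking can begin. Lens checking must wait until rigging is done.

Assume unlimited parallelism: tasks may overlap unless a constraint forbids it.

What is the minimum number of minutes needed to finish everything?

Set dressing can start immediately at minute 0; it finishes at minute 39.
Rigging cannot begin until its own release at minute 20. It runs from minute 20 to 20 + 16 = minute 36.
Actor marking cannot begin until rigging (finishes minute 36, plus 10-minute gap → minute 46). It runs from minute 46 to 46 + 40 = minute 86.
Lens checking has to wait for set dressing (finishes minute 39); rigging (finishes minute 36). The latest of these is minute 39, so lens checking runs minute 39 to 39 + 15 = minute 54.
The lighting setup has to wait for rigging (finishes minute 36); set dressing (finishes minute 39). The latest of these is minute 39, so the lighting setup runs minute 39 to 39 + 25 = minute 64.
Camera build has to wait for the lighting setup (finishes minute 64); set dressing (finishes minute 39, plus 15-minute gap → minute 54). The latest of these is minute 64, so camera build runs minute 64 to 64 + 26 = minute 90.
Rehearsal needs all of camera build (finishes minute 90); rigging (finishes minute 36). That puts its earliest start at minute 90; it finishes at 90 + 30 = minute 120.
All tasks are finished once the last one completes. Finish times: Rigging at 36, Set dressing at 39, The lighting setup at 64, Camera build at 90, Lens checking at 54, Actor marking at 86, Rehearsal at 120. The latest is minute 120.

120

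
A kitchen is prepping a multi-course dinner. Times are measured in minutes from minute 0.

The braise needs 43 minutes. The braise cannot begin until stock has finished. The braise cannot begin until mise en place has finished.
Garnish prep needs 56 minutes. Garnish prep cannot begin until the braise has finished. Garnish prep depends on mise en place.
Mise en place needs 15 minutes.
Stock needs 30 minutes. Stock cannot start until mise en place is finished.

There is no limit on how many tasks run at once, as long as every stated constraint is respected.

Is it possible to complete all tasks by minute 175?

Nothing blocks mise en place, so it runs from minute 0 to minute 15.
After mise en place (finishes minute 15), stock can start at minute 15 and finishes at minute 45.
The braise needs all of stock (finishes minute 45); mise en place (finishes minute 15). That puts its earliest start at minute 45; it finishes at 45 + 43 = minute 88.
Garnish prep cannot start until the braise (finishes minute 88); mise en place (finishes minute 15). The controlling bound is minute 88, so garnish prep finishes at 88 + 56 = minute 144.
Every task is finished by minute 144, which is no later than the deadline of 175, so the schedule is feasible.

Yes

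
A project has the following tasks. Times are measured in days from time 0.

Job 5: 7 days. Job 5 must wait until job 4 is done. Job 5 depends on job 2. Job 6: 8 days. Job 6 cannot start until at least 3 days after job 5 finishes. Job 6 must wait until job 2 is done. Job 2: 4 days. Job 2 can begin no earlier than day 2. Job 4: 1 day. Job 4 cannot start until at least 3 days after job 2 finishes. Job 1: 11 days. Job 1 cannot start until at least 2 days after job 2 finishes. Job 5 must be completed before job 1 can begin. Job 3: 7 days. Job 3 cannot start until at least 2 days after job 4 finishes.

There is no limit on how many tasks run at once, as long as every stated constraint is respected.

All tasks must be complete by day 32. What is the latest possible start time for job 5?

Nothing follows job 1; the deadline of day 32 is its only limit. It must start by 32 − 11 = day 21.
To finish by day 32, job 6 (duration 8) must start no later than day 24.
Job 5 has several dependents: job 1 (must start by day 21); job 6 (must start by day 24, minus 3-day gap → day 21). The earliest of those limits is day 21, so job 5 must start by 21 − 7 = day 14.

14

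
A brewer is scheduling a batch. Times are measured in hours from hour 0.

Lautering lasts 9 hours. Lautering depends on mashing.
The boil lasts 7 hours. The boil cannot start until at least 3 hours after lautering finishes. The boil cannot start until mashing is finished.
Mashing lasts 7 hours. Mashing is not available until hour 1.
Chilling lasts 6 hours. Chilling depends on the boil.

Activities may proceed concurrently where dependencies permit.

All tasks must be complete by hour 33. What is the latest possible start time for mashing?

1

Chilling has no dependents, so it just needs to finish by hour 33. Starting by 33 − 6 = hour 27 achieves that.
The boil feeds into chilling (must start by hour 27); so the boil must finish by hour 27 and therefore start by hour 20.
Lautering has to be done before the boil (must start by hour 20, minus 3-hour gap → hour 17). That means finishing by hour 17, i.e. starting by 17 − 9 = hour 8.
Mashing must finish in time for lautering (must start by hour 8); the boil (must start by hour 20). The tightest is hour 8, so mashing must start by 8 − 7 = hour 1.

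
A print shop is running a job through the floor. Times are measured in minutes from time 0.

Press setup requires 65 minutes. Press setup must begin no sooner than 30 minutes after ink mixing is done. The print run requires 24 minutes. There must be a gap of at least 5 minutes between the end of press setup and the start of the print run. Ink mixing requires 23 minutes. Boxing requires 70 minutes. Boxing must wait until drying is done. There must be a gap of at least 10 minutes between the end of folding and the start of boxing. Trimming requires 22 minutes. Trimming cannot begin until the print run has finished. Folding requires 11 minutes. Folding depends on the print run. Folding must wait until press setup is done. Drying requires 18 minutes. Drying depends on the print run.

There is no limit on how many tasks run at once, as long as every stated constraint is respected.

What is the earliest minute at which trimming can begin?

147

Ink mixing has no prerequisites, so it starts at minute 0 and finishes at minute 23.
After ink mixing (finishes minute 23, plus 30-minute gap → minute 53), press setup can start at minute 53 and finishes at minute 118.
The print run waits on press setup (finishes minute 118, plus 5-minute gap → minute 123), so it starts at minute 123 and finishes at 123 + 24 = minute 147.
Trimming waits on the print run (finishes minute 147), so the earliest it can start is minute 147.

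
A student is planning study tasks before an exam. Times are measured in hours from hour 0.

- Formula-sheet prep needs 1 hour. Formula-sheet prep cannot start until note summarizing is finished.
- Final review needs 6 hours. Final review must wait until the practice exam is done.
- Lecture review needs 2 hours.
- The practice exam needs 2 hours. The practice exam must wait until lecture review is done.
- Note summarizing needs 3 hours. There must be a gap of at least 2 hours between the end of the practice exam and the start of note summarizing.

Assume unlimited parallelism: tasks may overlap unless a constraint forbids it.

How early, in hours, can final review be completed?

Lecture review has no prerequisites, so it starts at hour 0 and finishes at hour 2.
The practice exam waits on lecture review (finishes hour 2), so it starts at hour 2 and finishes at 2 + 2 = hour 4.
Final review cannot begin until the practice exam (finishes hour 4). It runs from hour 4 to 4 + 6 = hour 10.

10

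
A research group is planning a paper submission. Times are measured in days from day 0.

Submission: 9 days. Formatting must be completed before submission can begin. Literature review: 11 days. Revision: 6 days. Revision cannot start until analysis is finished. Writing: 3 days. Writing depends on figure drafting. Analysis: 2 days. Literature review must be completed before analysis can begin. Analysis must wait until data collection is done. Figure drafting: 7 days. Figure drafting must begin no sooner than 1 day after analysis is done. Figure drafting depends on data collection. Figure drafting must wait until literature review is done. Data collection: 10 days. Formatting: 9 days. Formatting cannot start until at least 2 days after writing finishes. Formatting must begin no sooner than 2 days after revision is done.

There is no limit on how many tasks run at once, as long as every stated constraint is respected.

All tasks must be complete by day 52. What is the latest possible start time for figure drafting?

Submission has no dependents, so it just needs to finish by day 52. Starting by 52 − 9 = day 43 achieves that.
Formatting must finish before submission (must start by day 43). With a 9-day duration, formatting must start by 43 − 9 = day 34.
Writing has to be done before formatting (must start by day 34, minus 2-day gap → day 32). That means finishing by day 32, i.e. starting by 32 − 3 = day 29.
Figure drafting has to be done before writing (must start by day 29). That means finishing by day 29, i.e. starting by 29 − 7 = day 22.

22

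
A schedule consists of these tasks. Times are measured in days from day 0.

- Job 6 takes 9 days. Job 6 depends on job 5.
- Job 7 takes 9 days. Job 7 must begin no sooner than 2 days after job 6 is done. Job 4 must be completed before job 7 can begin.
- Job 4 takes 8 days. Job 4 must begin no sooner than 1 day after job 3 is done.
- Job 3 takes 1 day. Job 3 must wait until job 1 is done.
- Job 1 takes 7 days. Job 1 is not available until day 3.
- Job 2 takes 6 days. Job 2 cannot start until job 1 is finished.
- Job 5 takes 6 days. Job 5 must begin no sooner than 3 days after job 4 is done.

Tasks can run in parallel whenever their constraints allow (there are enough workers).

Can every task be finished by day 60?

Job 1 waits on its own release at day 3, so it starts at day 3 and finishes at 3 + 7 = day 10.
After job 1 (finishes day 10), job 3 can start at day 10 and finishes at day 11.
Job 4 cannot begin until job 3 (finishes day 11, plus 1-day gap → day 12). It runs from day 12 to 12 + 8 = day 20.
After job 4 (finishes day 20, plus 3-day gap → day 23), job 5 can start at day 23 and finishes at day 29.
After job 5 (finishes day 29), job 6 can start at day 29 and finishes at day 38.
Job 7 has to wait for job 6 (finishes day 38, plus 2-day gap → day 40); job 4 (finishes day 20). The latest of these is day 40, so job 7 runs day 40 to 40 + 9 = day 49.
After job 1 (finishes day 10), job 2 can start at day 10 and finishes at day 16.
Every task is finished by day 49, which is no later than the deadline of 60, so the schedule is feasible.

Yes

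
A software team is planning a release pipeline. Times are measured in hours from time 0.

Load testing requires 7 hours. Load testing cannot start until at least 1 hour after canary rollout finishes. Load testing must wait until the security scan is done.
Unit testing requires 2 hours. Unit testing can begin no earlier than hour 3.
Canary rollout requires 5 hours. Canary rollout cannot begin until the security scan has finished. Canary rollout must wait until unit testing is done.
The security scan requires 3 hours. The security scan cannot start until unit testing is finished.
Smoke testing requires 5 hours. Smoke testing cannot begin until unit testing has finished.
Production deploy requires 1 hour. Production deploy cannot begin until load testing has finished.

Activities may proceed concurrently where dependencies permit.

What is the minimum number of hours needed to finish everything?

Unit testing cannot begin until its own release at hour 3. It runs from hour 3 to 3 + 2 = hour 5.
Smoke testing cannot begin until unit testing (finishes hour 5). It runs from hour 5 to 5 + 5 = hour 10.
The security scan cannot begin until unit testing (finishes hour 5). It runs from hour 5 to 5 + 3 = hour 8.
Canary rollout needs all of the security scan (finishes hour 8); unit testing (finishes hour 5). That puts its earliest start at hour 8; it finishes at 8 + 5 = hour 13.
For load testing: canary rollout (finishes hour 13, plus 1-hour gap → hour 14); the security scan (finishes hour 8). Taking the maximum gives a start of hour 14, and it finishes at 14 + 7 = hour 21.
After load testing (finishes hour 21), production deploy can start at hour 21 and finishes at hour 22.
All tasks are finished once the last one completes. Finish times: Unit testing at 5, The security scan at 8, Smoke testing at 10, Canary rollout at 13, Load testing at 21, Production deploy at 22. The latest is hour 22.

22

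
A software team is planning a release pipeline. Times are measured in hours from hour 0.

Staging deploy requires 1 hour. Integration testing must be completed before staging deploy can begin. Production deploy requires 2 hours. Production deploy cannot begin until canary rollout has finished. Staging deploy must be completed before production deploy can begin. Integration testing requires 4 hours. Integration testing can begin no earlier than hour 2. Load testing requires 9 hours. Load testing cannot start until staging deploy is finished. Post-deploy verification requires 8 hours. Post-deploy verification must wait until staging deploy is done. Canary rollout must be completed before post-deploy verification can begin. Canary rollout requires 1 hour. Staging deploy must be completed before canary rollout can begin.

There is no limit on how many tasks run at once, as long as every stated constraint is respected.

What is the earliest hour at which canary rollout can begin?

After its own release at hour 2, integration testing can start at hour 2 and finishes at hour 6.
After integration testing (finishes hour 6), staging deploy can start at hour 6 and finishes at hour 7.
Canary rollout waits on staging deploy (finishes hour 7), so the earliest it can start is hour 7.

7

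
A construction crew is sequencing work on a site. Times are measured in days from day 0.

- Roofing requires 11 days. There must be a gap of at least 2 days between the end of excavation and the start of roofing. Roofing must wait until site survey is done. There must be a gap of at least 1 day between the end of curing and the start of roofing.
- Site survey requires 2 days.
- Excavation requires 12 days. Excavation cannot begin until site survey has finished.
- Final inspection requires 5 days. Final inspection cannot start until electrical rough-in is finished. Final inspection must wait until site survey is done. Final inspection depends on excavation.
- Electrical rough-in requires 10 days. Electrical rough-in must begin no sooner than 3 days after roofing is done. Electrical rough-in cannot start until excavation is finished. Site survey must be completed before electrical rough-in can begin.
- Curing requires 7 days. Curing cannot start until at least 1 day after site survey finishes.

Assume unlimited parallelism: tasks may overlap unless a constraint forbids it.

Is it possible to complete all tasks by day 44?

Nothing blocks site survey, so it runs from day 0 to day 2.
Curing waits on site survey (finishes day 2, plus 1-day gap → day 3), so it starts at day 3 and finishes at 3 + 7 = day 10.
After site survey (finishes day 2), excavation can start at day 2 and finishes at day 14.
Roofing needs all of excavation (finishes day 14, plus 2-day gap → day 16); site survey (finishes day 2); curing (finishes day 10, plus 1-day gap → day 11). That puts its earliest start at day 16; it finishes at 16 + 11 = day 27.
Electrical rough-in needs all of roofing (finishes day 27, plus 3-day gap → day 30); excavation (finishes day 14); site survey (finishes day 2). That puts its earliest start at day 30; it finishes at 30 + 10 = day 40.
Final inspection needs all of electrical rough-in (finishes day 40); site survey (finishes day 2); excavation (finishes day 14). That puts its earliest start at day 40; it finishes at 40 + 5 = day 45.
The earliest everything can be done is day 45, which is after the deadline of 44, so it is not possible.

No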